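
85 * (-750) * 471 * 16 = -480420000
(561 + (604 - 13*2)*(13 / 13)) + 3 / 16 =18227 / 16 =1139.19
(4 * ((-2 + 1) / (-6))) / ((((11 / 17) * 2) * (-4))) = -17 / 132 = -0.13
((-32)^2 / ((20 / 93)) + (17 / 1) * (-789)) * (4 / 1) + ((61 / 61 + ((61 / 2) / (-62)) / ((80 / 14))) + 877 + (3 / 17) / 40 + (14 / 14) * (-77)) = -2850410759 / 84320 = -33804.68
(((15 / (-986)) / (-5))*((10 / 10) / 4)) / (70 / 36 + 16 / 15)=135 / 534412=0.00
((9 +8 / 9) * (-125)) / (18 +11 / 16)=-178000 / 2691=-66.15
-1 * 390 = -390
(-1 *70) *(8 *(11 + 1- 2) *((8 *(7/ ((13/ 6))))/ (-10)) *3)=564480/ 13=43421.54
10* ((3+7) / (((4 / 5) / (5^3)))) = 15625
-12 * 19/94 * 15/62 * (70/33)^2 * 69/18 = -5353250/528891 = -10.12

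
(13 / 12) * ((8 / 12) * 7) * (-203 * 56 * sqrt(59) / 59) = -517244 * sqrt(59) / 531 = -7482.16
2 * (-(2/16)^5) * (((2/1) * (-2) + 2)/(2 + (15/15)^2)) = 1/24576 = 0.00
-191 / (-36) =191 / 36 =5.31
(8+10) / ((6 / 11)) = 33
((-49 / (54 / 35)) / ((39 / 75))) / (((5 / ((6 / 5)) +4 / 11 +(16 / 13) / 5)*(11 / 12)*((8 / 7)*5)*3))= -300125 / 368838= -0.81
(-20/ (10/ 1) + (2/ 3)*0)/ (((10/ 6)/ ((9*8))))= -432/ 5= -86.40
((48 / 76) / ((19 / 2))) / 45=8 / 5415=0.00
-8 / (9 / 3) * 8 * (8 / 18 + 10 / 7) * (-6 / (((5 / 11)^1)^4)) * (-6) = -442275328 / 13125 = -33697.17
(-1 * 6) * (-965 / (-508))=-2895 / 254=-11.40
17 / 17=1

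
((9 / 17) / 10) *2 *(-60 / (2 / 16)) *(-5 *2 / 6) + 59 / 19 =28363 / 323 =87.81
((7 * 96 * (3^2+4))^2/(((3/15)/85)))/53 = 611981524.53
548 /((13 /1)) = 548 /13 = 42.15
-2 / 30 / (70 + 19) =-1 / 1335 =-0.00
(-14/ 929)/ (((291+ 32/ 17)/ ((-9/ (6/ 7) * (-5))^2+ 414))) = -1509039/ 9250982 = -0.16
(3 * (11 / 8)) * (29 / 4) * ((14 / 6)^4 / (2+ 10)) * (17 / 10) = 13020623 / 103680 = 125.58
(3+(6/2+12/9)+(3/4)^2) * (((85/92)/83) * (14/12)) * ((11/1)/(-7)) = -354365/2199168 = -0.16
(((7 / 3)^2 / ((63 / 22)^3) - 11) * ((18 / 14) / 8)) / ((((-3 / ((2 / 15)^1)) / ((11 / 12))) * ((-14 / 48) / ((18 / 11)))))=-494549 / 1250235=-0.40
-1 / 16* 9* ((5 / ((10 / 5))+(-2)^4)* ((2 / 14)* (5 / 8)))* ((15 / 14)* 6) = -74925 / 12544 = -5.97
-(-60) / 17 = 60 / 17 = 3.53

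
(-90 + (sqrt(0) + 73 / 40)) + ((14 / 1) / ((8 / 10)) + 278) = 8293 / 40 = 207.32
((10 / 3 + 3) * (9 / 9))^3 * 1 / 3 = 84.68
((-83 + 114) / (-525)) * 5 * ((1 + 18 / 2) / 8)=-31 / 84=-0.37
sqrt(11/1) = sqrt(11) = 3.32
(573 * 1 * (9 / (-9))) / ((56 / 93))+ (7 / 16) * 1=-106529 / 112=-951.15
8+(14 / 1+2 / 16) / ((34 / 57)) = 31.68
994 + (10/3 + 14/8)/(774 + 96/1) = 10377421/10440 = 994.01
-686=-686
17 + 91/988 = 1299/76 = 17.09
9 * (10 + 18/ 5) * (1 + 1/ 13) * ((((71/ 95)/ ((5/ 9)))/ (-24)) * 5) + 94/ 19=-197573/ 6175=-32.00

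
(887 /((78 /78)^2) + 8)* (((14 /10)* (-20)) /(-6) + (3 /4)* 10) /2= 65335 /12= 5444.58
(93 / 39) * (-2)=-62 / 13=-4.77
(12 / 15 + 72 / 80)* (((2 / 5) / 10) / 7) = 17 / 1750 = 0.01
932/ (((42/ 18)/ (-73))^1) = -29158.29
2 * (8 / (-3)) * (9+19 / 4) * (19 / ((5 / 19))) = -15884 / 3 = -5294.67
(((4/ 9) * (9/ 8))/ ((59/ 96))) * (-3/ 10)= -72/ 295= -0.24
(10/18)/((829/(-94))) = -470/7461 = -0.06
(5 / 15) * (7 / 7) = 1 / 3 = 0.33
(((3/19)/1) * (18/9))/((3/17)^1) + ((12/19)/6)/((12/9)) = 71/38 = 1.87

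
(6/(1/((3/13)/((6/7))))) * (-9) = -189/13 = -14.54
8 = 8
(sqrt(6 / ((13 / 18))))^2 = 108 / 13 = 8.31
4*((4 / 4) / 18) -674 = -6064 / 9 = -673.78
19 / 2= 9.50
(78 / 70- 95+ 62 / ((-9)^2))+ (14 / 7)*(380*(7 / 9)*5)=2862.44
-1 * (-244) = 244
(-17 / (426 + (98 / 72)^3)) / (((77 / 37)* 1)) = -1726272 / 90557005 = -0.02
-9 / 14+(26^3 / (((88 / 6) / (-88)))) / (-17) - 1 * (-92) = 1498127 / 238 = 6294.65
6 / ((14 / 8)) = 24 / 7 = 3.43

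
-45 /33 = -15 /11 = -1.36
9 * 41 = 369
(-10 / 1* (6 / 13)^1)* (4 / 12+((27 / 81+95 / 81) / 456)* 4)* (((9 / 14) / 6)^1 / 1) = -8000 / 46683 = -0.17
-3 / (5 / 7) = -4.20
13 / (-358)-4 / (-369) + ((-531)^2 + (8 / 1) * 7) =37255006369 / 132102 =282016.97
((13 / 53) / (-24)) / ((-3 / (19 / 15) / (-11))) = -0.05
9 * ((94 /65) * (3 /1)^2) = 7614 /65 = 117.14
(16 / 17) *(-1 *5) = -80 / 17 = -4.71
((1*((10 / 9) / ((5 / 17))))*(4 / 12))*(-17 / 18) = -289 / 243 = -1.19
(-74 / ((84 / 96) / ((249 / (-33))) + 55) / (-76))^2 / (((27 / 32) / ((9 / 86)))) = 2414346496 / 61847927943681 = 0.00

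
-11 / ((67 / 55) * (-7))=605 / 469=1.29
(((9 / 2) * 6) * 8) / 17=12.71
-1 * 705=-705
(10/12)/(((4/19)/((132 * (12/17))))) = 6270/17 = 368.82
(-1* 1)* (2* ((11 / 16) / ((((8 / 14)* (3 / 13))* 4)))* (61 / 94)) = -61061 / 36096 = -1.69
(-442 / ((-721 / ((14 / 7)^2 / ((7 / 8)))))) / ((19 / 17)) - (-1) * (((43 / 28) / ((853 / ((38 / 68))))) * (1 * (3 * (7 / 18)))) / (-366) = 61254907573883 / 24429083896224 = 2.51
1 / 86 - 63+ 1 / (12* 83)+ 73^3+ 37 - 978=16617821305 / 42828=388013.01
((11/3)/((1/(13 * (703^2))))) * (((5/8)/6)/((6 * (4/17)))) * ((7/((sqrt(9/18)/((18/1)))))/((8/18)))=696883112.57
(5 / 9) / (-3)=-5 / 27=-0.19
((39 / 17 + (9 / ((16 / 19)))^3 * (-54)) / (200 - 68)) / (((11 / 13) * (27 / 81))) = -2712292791 / 1531904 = -1770.54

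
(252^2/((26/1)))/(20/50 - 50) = -19845/403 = -49.24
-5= -5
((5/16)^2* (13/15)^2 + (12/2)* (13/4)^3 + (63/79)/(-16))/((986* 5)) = 37493887/897338880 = 0.04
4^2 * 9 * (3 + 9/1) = 1728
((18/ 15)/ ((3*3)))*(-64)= -128/ 15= -8.53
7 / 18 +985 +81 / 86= 381710 / 387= 986.33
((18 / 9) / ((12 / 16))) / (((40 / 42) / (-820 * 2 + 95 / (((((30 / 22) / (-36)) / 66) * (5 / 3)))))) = -7066976 / 25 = -282679.04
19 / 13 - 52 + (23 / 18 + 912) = 201881 / 234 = 862.74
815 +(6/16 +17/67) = 437177/536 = 815.63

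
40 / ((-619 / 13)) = -520 / 619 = -0.84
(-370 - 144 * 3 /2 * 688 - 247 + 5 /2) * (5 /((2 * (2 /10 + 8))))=-7461125 /164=-45494.66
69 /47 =1.47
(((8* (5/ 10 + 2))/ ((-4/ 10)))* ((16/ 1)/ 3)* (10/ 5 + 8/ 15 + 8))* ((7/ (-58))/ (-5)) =-17696/ 261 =-67.80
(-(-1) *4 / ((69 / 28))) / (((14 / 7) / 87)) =1624 / 23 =70.61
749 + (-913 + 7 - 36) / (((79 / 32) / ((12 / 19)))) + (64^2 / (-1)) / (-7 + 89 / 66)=690194669 / 559873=1232.77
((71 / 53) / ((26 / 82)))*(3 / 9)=2911 / 2067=1.41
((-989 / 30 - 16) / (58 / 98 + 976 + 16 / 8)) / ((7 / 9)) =-0.06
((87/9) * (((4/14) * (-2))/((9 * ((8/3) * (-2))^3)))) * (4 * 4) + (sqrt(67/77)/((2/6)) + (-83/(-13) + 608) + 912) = 3 * sqrt(5159)/77 + 8890041/5824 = 1529.25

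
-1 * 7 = -7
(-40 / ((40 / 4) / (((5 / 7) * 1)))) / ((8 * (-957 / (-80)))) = -200 / 6699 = -0.03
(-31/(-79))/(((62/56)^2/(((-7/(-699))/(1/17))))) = 93296/1711851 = 0.05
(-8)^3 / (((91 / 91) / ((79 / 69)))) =-40448 / 69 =-586.20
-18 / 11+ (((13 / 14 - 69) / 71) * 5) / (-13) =-180181 / 142142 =-1.27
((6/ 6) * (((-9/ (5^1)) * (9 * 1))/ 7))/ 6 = -27/ 70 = -0.39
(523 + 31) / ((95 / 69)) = 38226 / 95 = 402.38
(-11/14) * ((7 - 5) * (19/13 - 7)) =792/91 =8.70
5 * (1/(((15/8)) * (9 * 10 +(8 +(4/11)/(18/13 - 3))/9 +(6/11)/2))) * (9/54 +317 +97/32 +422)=16458981/757892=21.72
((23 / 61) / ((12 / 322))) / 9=3703 / 3294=1.12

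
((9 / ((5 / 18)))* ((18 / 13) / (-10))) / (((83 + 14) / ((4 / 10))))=-2916 / 157625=-0.02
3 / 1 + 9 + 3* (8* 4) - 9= 99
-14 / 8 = -7 / 4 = -1.75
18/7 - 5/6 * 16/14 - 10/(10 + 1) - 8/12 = 10/231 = 0.04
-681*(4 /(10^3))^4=-681 /3906250000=-0.00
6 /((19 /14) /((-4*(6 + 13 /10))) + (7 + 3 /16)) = 49056 /58385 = 0.84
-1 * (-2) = 2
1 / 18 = 0.06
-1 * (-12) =12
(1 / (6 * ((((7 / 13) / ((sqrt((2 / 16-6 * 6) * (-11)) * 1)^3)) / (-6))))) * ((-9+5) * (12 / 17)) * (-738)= -6490341 * sqrt(6314) / 17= -30336877.82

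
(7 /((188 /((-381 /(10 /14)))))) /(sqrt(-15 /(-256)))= -24892 * sqrt(15) /1175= -82.05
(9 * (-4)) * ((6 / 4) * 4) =-216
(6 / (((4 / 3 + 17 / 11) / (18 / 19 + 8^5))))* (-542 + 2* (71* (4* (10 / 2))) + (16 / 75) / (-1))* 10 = 2832637413936 / 1805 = 1569328207.17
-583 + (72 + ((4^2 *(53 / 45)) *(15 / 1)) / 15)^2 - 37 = 15456244 / 2025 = 7632.71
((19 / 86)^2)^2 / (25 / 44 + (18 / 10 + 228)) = 7167655 / 693073013924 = 0.00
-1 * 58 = -58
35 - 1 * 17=18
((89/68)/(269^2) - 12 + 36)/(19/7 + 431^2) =0.00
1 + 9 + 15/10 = 23/2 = 11.50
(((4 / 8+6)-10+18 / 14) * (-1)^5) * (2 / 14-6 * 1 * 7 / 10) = -2201 / 245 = -8.98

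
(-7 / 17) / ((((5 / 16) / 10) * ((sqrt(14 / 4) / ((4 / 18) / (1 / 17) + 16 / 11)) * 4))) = -4144 * sqrt(14) / 1683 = -9.21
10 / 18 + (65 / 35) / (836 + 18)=30007 / 53802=0.56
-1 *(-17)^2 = -289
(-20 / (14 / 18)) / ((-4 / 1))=45 / 7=6.43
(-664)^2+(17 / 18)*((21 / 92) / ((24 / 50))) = 2920498079 / 6624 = 440896.45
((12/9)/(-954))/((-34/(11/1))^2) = -121/827118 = -0.00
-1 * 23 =-23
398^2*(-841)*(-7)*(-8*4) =-29840779136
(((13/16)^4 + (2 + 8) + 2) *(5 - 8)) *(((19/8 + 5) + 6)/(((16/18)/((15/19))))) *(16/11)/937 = -35317721655/51336445952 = -0.69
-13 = -13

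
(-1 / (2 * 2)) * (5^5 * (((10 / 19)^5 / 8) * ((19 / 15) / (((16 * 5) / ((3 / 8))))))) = -390625 / 16681088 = -0.02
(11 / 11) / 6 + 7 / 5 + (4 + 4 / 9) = 541 / 90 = 6.01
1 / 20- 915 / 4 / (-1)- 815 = -2931 / 5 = -586.20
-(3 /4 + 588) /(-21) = 785 /28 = 28.04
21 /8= 2.62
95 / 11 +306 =3461 / 11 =314.64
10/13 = 0.77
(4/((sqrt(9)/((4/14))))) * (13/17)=104/357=0.29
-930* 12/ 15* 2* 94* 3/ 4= -104904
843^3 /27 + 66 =22188107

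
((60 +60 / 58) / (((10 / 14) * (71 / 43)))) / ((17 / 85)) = 532770 / 2059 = 258.75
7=7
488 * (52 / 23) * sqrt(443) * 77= 1953952 * sqrt(443) / 23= 1788084.00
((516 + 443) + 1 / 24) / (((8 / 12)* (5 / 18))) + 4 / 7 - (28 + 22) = 1436231 / 280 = 5129.40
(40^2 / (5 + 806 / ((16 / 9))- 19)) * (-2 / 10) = -0.73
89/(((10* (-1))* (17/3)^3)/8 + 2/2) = -9612/24457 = -0.39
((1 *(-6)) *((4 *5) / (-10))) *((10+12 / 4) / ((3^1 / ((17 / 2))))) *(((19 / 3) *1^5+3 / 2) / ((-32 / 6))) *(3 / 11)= -31161 / 176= -177.05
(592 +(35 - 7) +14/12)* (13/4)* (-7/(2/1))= -339157/48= -7065.77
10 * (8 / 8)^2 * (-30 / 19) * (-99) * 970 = 28809000 / 19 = 1516263.16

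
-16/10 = -8/5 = -1.60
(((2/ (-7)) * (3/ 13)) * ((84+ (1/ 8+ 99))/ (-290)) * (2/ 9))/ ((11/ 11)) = 293/ 31668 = 0.01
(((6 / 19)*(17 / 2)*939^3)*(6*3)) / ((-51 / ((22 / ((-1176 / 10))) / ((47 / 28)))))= 546437772540 / 6251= 87416057.04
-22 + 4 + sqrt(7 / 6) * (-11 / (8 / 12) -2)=-37 * sqrt(42) / 12 -18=-37.98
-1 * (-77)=77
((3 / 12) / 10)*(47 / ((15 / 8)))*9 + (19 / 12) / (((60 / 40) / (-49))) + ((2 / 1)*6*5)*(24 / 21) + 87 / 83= 6153853 / 261450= 23.54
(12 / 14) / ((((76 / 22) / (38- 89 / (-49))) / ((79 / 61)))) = 5086257 / 397537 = 12.79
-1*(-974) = 974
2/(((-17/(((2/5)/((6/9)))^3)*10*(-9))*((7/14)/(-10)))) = -12/2125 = -0.01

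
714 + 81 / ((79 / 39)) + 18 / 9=59723 / 79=755.99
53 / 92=0.58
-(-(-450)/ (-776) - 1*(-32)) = -12191/ 388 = -31.42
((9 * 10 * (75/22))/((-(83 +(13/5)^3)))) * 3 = -1265625/138292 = -9.15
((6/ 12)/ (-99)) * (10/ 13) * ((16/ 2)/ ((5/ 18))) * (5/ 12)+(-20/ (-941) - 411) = -411.03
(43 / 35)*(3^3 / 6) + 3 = 597 / 70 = 8.53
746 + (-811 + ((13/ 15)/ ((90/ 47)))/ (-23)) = -2018861/ 31050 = -65.02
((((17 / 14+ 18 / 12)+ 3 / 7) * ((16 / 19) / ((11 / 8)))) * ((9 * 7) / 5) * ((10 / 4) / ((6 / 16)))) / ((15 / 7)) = 7168 / 95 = 75.45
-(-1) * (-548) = -548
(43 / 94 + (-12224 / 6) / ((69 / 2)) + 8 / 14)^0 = 1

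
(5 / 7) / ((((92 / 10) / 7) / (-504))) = -6300 / 23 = -273.91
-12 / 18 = -2 / 3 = -0.67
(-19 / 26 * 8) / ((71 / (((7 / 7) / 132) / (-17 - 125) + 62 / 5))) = -22080337 / 21625890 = -1.02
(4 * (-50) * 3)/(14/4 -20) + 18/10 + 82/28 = 31641/770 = 41.09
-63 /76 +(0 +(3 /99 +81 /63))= 0.49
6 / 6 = 1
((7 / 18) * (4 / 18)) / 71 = 7 / 5751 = 0.00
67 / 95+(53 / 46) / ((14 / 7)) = 11199 / 8740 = 1.28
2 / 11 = 0.18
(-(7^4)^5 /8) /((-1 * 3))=79792266297612001 /24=3324677762400500.04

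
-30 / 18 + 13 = 34 / 3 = 11.33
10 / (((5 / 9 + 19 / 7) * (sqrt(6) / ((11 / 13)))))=1155 * sqrt(6) / 2678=1.06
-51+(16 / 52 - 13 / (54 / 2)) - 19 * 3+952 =296183 / 351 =843.83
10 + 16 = 26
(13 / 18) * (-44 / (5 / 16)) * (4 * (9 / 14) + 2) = -464.86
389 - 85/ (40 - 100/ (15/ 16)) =15611/ 40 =390.28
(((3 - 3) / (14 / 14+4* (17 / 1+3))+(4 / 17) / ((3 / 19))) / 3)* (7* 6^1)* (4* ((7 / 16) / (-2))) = -931 / 51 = -18.25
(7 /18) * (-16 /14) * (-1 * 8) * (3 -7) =-14.22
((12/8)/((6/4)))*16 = 16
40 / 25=1.60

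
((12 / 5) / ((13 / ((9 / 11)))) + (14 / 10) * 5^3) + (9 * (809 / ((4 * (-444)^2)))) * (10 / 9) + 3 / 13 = 3803370187 / 21684960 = 175.39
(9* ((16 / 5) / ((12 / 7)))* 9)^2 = 571536 / 25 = 22861.44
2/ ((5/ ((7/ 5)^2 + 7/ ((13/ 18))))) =7574/ 1625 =4.66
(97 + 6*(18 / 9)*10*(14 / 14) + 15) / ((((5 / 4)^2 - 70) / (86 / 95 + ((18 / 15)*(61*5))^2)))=-47238563072 / 104025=-454107.79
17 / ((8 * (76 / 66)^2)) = 18513 / 11552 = 1.60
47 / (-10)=-47 / 10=-4.70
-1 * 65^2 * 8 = -33800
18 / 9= 2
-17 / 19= -0.89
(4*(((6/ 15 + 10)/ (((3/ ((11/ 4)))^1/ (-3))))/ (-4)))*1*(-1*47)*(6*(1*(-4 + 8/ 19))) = 2742168/ 95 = 28864.93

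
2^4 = 16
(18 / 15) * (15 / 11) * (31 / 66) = 93 / 121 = 0.77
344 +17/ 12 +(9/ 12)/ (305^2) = 192794317/ 558150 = 345.42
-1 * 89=-89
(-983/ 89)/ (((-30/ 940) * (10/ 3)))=46201/ 445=103.82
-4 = -4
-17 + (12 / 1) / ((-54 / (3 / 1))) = -53 / 3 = -17.67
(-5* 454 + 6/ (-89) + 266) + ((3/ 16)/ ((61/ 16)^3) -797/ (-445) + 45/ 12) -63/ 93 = -25039608825487/ 12524811580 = -1999.20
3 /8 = 0.38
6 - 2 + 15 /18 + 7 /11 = 361 /66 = 5.47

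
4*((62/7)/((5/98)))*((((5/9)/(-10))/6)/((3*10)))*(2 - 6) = 1736/2025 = 0.86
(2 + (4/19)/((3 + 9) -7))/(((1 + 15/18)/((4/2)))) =2328/1045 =2.23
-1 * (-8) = 8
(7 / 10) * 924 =3234 / 5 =646.80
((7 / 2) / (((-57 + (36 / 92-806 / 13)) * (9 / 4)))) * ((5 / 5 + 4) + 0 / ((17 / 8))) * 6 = -0.39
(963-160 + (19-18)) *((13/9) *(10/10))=3484/3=1161.33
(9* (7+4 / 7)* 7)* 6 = 2862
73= 73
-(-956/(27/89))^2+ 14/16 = -9930434.04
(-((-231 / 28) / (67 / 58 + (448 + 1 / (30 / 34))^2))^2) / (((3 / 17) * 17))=-15454951875 / 27719611673012596516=-0.00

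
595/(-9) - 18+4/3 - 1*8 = -817/9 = -90.78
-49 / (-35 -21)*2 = 7 / 4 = 1.75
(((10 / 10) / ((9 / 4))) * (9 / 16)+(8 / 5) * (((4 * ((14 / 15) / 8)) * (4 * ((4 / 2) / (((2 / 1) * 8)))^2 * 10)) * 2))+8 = 551 / 60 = 9.18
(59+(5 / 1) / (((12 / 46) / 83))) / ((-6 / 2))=-9899 / 18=-549.94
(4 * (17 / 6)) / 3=34 / 9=3.78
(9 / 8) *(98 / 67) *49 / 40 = 21609 / 10720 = 2.02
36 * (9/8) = 81/2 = 40.50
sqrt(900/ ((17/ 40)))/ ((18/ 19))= 190 * sqrt(170)/ 51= 48.57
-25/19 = -1.32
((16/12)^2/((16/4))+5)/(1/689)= 33761/9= 3751.22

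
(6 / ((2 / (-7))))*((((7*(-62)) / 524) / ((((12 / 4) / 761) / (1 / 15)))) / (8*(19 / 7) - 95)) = -8091713 / 2016090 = -4.01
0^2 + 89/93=89/93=0.96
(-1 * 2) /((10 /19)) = -19 /5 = -3.80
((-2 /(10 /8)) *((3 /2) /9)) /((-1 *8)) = 1 /30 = 0.03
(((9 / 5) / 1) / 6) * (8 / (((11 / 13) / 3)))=468 / 55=8.51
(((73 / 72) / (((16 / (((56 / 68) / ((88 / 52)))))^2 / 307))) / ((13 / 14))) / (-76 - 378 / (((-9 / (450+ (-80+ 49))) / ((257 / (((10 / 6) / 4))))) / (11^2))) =499653245 / 2116355918649274368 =0.00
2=2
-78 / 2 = -39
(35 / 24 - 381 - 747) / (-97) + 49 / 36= 90617 / 6984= 12.97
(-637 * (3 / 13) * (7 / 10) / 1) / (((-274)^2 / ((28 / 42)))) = -343 / 375380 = -0.00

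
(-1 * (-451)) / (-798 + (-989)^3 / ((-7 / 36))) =3157 / 34825014498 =0.00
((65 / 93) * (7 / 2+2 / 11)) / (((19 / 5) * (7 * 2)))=8775 / 181412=0.05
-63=-63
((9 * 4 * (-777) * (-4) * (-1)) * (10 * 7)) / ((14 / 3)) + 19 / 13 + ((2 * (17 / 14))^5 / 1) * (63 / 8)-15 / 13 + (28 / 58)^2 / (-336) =-1056927634779599 / 630003192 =-1677654.41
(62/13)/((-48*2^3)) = -31/2496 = -0.01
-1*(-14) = 14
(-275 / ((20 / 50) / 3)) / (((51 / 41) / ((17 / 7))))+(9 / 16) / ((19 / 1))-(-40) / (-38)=-8571177 / 2128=-4027.81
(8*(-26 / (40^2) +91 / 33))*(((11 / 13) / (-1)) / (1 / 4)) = -5567 / 75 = -74.23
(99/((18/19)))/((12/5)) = 1045/24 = 43.54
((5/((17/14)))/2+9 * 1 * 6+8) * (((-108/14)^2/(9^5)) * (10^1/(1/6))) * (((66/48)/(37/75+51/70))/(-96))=-166375/3664248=-0.05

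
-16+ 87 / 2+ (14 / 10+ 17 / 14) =1054 / 35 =30.11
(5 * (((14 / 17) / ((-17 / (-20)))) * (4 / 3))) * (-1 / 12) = -1400 / 2601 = -0.54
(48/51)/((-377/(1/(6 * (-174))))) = 4/1672749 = 0.00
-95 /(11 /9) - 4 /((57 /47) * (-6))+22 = -103789 /1881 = -55.18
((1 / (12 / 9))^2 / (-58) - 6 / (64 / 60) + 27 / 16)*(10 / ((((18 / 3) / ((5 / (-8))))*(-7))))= -30525 / 51968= -0.59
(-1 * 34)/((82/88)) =-1496/41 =-36.49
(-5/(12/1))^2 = 25/144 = 0.17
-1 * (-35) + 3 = 38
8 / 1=8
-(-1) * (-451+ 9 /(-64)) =-28873 /64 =-451.14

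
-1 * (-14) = 14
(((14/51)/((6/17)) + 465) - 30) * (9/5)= 3922/5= 784.40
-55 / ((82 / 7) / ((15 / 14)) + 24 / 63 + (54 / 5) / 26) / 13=-1925 / 5337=-0.36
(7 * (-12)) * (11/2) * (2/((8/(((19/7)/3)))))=-209/2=-104.50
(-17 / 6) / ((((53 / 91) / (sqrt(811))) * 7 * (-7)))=221 * sqrt(811) / 2226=2.83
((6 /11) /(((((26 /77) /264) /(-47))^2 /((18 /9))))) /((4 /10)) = 622377090720 /169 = 3682704678.82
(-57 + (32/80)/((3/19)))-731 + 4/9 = -35326/45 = -785.02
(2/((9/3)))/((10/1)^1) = 1/15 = 0.07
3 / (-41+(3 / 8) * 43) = -24 / 199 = -0.12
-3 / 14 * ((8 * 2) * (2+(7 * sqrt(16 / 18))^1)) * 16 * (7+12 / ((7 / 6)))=-30976 * sqrt(2) / 7 -92928 / 49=-8154.59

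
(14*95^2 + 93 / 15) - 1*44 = 631561 / 5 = 126312.20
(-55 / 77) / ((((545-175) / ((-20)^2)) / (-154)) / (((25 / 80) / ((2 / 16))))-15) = 11000 / 231037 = 0.05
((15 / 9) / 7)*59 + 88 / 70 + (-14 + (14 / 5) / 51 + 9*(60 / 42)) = 8459 / 595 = 14.22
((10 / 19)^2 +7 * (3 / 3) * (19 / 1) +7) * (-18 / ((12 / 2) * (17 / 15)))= -2278800 / 6137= -371.32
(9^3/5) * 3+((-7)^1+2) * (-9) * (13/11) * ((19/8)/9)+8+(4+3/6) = 204131/440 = 463.93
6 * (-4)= -24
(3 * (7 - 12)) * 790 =-11850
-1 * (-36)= 36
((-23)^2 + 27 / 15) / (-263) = -2.02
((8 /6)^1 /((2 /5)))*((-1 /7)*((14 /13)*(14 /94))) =-0.08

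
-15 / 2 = -7.50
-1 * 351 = -351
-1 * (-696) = 696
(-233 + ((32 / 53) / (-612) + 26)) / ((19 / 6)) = -3357142 / 51357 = -65.37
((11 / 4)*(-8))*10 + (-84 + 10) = -294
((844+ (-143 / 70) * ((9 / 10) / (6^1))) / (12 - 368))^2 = 1395164931241 / 248402560000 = 5.62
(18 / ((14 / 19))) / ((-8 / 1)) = -3.05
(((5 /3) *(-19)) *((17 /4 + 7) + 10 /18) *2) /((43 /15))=-201875 /774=-260.82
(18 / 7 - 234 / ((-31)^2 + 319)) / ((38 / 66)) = 353133 / 85120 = 4.15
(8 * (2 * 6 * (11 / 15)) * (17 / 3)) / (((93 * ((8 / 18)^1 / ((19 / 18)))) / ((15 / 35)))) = 14212 / 3255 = 4.37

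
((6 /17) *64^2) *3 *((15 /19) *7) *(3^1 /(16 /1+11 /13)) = 100638720 /23579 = 4268.15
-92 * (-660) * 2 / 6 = 20240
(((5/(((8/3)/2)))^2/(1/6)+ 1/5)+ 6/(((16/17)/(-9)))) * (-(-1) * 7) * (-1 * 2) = -1904/5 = -380.80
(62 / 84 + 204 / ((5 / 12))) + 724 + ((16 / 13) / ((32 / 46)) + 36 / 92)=76383949 / 62790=1216.50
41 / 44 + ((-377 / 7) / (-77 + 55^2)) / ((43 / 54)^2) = 34455089 / 38155964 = 0.90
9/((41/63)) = 567/41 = 13.83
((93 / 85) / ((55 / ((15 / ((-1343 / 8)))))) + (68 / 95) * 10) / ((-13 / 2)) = -26266688 / 23858395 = -1.10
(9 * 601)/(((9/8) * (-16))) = -601/2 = -300.50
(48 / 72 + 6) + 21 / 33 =241 / 33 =7.30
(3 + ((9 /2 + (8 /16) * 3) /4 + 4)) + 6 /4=10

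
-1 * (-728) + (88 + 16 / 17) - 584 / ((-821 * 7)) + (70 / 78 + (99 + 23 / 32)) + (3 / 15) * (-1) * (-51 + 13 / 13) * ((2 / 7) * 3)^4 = 923.06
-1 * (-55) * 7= 385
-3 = -3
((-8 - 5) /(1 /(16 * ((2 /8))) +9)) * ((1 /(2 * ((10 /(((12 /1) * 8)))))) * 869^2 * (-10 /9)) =628293952 /111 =5660305.87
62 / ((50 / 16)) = 496 / 25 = 19.84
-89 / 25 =-3.56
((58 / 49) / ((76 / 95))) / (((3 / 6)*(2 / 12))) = 870 / 49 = 17.76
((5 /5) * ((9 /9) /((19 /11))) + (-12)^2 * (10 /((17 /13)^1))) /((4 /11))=3914537 /1292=3029.83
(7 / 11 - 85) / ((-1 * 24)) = 116 / 33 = 3.52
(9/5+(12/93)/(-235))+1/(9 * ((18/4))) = 1076399/590085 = 1.82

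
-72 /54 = -4 /3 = -1.33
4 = 4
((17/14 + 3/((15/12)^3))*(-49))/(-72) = 33691/18000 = 1.87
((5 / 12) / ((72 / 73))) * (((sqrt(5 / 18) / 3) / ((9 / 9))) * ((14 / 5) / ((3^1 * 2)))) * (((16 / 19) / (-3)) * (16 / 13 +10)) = -37303 * sqrt(10) / 1080378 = -0.11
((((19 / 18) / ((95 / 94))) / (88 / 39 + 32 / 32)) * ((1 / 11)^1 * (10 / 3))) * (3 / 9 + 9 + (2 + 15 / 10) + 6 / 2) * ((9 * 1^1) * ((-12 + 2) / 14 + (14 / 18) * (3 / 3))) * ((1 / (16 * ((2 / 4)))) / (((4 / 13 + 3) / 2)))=754585 / 11353419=0.07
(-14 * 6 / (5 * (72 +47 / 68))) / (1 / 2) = -0.46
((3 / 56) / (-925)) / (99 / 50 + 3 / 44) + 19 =7391331 / 389018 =19.00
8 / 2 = 4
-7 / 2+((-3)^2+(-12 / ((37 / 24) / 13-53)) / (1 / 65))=668209 / 32998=20.25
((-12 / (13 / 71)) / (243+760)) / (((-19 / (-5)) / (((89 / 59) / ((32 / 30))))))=-1421775 / 58466876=-0.02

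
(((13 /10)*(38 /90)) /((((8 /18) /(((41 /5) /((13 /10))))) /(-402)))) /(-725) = 156579 /36250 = 4.32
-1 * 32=-32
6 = 6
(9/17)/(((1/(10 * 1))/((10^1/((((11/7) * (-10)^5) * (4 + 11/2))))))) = -63/1776500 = -0.00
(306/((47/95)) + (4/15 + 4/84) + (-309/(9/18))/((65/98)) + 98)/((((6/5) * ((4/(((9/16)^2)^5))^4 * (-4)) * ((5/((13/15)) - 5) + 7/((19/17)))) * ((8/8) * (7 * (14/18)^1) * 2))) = 4302658117852285304550705557071888335595533615/18625525775623851160624289445176546599139511031341082738688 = 0.00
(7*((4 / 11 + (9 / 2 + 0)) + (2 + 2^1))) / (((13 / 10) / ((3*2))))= 3150 / 11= 286.36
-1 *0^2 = 0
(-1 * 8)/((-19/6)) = 2.53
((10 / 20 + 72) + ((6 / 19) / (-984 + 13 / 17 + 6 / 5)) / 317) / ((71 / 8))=291599565740 / 35695809409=8.17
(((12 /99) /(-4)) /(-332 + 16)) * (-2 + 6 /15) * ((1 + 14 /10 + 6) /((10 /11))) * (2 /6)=-14 /29625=-0.00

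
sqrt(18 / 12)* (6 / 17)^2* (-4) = -72* sqrt(6) / 289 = -0.61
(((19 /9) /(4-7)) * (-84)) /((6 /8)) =2128 /27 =78.81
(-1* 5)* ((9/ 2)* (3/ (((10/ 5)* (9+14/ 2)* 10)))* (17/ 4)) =-459/ 512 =-0.90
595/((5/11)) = 1309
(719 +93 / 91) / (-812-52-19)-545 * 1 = -43857907 / 80353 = -545.82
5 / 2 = 2.50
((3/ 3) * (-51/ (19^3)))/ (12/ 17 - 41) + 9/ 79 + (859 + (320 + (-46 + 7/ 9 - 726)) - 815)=-1359974398973/ 3340573065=-407.11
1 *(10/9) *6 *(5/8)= 25/6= 4.17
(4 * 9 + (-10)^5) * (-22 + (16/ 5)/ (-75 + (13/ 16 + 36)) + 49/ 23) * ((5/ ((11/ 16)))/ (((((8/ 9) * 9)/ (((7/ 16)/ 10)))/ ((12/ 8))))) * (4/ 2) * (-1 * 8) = -1471594185306/ 772915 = -1903953.46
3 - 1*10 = -7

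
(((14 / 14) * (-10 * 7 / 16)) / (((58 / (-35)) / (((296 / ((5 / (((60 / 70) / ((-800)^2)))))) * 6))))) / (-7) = -333 / 1856000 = -0.00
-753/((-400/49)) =36897/400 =92.24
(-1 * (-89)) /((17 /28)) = 2492 /17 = 146.59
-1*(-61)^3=226981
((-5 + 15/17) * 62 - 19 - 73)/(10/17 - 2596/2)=246/919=0.27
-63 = -63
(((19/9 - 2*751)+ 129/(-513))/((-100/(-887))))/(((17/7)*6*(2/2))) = -132729793/145350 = -913.17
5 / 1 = 5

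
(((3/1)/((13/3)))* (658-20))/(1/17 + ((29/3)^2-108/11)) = 4831893/915473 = 5.28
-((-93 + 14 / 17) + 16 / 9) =13831 / 153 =90.40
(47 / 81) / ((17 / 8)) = 376 / 1377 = 0.27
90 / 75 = 6 / 5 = 1.20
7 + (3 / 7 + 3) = 73 / 7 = 10.43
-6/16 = -3/8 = -0.38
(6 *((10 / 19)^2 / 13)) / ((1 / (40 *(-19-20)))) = -72000 / 361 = -199.45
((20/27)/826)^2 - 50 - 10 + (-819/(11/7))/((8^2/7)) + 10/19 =-193730317723609/1663236058176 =-116.48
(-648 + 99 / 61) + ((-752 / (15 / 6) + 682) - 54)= -97349 / 305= -319.18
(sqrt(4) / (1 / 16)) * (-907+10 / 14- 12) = -205696 / 7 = -29385.14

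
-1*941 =-941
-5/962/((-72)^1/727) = 3635/69264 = 0.05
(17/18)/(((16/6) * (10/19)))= 323/480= 0.67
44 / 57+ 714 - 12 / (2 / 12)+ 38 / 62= 1136861 / 1767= 643.38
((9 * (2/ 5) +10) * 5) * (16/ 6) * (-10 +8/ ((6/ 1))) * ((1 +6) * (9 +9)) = -198016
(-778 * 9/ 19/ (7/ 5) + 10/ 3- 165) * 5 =-847675/ 399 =-2124.50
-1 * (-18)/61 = 18/61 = 0.30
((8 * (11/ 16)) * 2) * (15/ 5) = 33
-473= -473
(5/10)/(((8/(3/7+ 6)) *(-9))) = -5/112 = -0.04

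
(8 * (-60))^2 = 230400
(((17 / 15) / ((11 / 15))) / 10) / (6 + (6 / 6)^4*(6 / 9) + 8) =51 / 4840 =0.01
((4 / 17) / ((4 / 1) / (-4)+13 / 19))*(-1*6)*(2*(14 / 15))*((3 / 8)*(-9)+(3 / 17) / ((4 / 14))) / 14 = -475 / 289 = -1.64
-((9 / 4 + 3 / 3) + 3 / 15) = -69 / 20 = -3.45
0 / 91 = 0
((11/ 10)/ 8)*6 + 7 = 313/ 40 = 7.82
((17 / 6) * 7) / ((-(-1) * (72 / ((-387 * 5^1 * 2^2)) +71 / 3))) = 25585 / 30518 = 0.84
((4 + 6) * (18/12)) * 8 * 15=1800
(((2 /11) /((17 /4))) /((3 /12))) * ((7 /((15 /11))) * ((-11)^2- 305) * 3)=-41216 /85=-484.89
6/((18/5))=5/3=1.67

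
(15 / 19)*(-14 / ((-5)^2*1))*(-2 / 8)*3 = 63 / 190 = 0.33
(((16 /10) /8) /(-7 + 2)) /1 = -1 /25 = -0.04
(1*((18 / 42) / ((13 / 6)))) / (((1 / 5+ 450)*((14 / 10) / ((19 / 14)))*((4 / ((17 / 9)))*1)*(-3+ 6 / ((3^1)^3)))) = -0.00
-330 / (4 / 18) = -1485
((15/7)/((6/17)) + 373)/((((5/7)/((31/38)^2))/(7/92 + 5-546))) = -50760568731/265696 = -191047.55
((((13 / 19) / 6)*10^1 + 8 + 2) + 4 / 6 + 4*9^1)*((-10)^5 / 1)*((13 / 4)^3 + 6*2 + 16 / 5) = -8997609375 / 38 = -236779194.08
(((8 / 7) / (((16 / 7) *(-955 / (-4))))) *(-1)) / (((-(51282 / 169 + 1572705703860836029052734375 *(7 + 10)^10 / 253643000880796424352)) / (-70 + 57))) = -6594718022900707033152 / 3027889676406480964504273431887749893392605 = -0.00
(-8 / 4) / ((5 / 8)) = -16 / 5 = -3.20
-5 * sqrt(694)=-131.72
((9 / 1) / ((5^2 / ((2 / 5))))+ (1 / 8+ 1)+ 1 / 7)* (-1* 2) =-9883 / 3500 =-2.82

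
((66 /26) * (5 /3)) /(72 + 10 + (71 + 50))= 55 /2639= 0.02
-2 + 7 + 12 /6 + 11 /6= 8.83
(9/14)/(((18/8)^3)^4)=8388608/219667417263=0.00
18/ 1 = 18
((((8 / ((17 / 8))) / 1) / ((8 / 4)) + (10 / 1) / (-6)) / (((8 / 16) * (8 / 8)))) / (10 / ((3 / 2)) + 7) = 22 / 697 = 0.03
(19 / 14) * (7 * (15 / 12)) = 95 / 8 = 11.88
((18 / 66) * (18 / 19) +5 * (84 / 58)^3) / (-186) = -13123161 / 158016331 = -0.08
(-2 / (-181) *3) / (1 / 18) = 0.60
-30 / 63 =-10 / 21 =-0.48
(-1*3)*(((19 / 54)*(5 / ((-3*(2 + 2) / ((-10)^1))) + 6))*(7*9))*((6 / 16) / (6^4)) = -8113 / 41472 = -0.20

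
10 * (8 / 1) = 80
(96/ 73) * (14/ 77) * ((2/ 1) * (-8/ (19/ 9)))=-27648/ 15257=-1.81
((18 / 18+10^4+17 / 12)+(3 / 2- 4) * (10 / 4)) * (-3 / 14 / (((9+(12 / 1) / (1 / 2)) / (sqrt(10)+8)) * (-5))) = 59977 * sqrt(10) / 4620+119954 / 1155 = 144.91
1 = 1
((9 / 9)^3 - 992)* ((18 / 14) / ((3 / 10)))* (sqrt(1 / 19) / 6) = -4955* sqrt(19) / 133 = -162.39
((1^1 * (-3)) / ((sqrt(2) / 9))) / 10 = -27 * sqrt(2) / 20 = -1.91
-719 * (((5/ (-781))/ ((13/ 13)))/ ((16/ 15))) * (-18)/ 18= -4.32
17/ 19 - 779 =-14784/ 19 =-778.11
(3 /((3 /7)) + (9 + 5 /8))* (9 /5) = 1197 /40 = 29.92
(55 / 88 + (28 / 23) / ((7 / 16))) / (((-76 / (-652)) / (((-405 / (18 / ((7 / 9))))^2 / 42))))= 313775 / 1472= 213.16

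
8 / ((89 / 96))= 768 / 89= 8.63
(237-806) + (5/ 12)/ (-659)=-4499657/ 7908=-569.00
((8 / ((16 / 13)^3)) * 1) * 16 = 2197 / 32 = 68.66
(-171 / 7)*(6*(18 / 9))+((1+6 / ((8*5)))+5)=-40179 / 140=-286.99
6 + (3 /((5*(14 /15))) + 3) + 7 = 233 /14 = 16.64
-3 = -3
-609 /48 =-203 /16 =-12.69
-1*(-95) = 95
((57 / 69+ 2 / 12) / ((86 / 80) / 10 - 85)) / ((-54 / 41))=561700 / 63261891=0.01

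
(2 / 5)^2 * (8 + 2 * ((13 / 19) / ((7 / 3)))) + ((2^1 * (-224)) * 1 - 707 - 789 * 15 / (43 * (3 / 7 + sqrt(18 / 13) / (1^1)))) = -2565243242 / 2430575 - 38661 * sqrt(26) / 731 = -1325.08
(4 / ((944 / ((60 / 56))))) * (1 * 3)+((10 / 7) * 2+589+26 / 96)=1676945 / 2832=592.14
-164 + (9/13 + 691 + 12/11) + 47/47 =75759/143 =529.78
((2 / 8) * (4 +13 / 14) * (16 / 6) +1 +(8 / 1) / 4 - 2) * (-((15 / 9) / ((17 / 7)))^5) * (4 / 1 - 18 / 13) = -150062500 / 87947613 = -1.71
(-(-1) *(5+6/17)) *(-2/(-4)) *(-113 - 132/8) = -23569/68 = -346.60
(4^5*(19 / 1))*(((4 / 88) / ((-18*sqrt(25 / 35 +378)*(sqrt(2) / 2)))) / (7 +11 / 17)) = -41344*sqrt(37114) / 17059185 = -0.47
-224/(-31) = 224/31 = 7.23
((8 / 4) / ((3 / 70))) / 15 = 28 / 9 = 3.11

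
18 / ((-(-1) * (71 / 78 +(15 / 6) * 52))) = 1404 / 10211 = 0.14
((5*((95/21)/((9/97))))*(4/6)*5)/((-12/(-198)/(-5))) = -12670625/189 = -67040.34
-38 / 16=-19 / 8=-2.38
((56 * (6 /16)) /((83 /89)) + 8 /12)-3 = 5026 /249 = 20.18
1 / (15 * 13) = 1 / 195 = 0.01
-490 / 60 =-8.17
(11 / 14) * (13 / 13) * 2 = 11 / 7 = 1.57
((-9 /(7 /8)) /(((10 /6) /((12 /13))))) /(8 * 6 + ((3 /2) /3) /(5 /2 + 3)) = -28512 /240695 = -0.12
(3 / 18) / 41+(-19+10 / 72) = -27833 / 1476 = -18.86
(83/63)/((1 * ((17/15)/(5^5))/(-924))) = -3356617.65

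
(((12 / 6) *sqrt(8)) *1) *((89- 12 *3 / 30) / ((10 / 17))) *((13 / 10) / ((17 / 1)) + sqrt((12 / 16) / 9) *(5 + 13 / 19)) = 5707 *sqrt(2) / 125 + 268668 *sqrt(6) / 475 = 1450.04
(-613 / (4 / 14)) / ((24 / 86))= -184513 / 24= -7688.04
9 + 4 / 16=37 / 4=9.25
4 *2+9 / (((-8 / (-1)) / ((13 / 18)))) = 141 / 16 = 8.81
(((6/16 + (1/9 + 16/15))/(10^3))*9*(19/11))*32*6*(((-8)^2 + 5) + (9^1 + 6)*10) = 6977997/6875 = 1014.98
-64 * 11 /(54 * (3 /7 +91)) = -77 /540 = -0.14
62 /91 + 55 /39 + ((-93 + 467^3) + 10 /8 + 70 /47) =5227219798223 /51324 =101847474.83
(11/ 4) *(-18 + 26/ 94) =-9163/ 188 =-48.74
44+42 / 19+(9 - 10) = 859 / 19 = 45.21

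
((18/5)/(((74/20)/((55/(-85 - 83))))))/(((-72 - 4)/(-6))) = -495/19684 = -0.03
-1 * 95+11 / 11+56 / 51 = -4738 / 51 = -92.90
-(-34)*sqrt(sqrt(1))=34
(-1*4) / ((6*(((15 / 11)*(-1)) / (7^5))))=8216.76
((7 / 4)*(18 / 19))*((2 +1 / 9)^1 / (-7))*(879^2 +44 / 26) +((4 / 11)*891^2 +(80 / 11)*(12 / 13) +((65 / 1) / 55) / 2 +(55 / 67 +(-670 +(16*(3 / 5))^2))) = -23523046301 / 239525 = -98207.06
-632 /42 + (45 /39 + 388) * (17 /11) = 1760875 /3003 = 586.37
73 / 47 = 1.55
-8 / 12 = -2 / 3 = -0.67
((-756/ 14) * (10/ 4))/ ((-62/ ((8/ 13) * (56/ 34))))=15120/ 6851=2.21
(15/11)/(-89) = -15/979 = -0.02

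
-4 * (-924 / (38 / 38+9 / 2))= 672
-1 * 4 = -4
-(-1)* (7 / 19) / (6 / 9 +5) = 21 / 323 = 0.07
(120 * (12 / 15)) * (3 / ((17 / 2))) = 576 / 17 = 33.88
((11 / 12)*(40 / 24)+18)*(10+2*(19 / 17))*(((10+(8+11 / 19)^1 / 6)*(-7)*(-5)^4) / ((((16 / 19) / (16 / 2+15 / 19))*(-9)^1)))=457914104375 / 33048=13856030.75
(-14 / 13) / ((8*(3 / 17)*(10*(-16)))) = 119 / 24960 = 0.00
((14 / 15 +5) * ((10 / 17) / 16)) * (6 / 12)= 89 / 816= 0.11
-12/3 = -4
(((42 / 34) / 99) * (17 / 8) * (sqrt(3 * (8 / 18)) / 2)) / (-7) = -sqrt(3) / 792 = -0.00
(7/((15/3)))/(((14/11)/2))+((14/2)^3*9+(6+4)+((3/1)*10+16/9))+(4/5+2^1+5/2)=56453/18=3136.28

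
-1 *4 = -4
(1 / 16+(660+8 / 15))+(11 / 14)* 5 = 1116401 / 1680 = 664.52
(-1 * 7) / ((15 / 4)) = -28 / 15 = -1.87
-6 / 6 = -1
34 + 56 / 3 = 158 / 3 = 52.67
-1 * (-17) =17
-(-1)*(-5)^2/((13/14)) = 350/13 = 26.92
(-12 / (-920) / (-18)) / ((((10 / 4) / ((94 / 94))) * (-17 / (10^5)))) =2000 / 1173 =1.71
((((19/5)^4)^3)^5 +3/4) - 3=61237266573640255360524720000000000.00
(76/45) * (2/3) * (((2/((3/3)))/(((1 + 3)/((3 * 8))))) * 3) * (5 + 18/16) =3724/15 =248.27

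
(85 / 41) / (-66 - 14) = -17 / 656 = -0.03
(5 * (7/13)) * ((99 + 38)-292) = -5425/13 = -417.31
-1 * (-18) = 18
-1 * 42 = -42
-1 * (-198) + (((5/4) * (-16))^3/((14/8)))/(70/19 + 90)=92954/623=149.20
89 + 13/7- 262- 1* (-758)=4108/7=586.86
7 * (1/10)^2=7/100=0.07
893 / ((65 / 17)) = 15181 / 65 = 233.55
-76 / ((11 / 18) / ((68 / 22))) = -46512 / 121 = -384.40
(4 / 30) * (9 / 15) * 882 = 70.56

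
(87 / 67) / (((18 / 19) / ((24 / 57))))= 116 / 201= 0.58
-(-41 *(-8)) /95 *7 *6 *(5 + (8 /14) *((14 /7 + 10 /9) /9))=-753.70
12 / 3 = 4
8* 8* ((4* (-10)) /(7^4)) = -2560 /2401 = -1.07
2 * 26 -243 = -191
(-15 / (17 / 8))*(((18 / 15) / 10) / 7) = -0.12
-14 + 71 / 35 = -419 / 35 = -11.97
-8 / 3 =-2.67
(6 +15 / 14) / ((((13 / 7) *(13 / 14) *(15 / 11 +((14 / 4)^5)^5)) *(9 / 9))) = 255785435136 / 2493046563955395811085333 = 0.00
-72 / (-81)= 8 / 9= 0.89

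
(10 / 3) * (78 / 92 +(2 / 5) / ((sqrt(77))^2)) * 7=15107 / 759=19.90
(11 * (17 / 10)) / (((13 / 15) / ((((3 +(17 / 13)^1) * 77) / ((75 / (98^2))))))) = 3872063888 / 4225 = 916464.83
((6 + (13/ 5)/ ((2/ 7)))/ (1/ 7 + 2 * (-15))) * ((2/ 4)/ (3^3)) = -1057/ 112860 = -0.01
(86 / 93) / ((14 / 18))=258 / 217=1.19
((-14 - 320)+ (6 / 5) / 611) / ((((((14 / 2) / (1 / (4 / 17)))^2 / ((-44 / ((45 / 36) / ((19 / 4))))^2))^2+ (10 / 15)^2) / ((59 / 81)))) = -9593740547019770877956 / 17526474063796699755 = -547.39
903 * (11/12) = 3311/4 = 827.75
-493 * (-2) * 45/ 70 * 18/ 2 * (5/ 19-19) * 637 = -1293669468/ 19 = -68087866.74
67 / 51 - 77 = -3860 / 51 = -75.69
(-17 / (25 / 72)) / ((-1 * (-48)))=-51 / 50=-1.02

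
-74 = -74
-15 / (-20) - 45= -177 / 4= -44.25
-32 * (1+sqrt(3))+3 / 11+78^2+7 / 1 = 66652 / 11- 32 * sqrt(3) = 6003.85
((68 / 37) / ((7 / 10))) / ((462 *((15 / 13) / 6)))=1768 / 59829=0.03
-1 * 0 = 0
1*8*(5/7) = 40/7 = 5.71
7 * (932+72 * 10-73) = 11053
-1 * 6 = -6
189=189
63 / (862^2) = 63 / 743044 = 0.00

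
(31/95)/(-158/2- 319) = -31/37810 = -0.00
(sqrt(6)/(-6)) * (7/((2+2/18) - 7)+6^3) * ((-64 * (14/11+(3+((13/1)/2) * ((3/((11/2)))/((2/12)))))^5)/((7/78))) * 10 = 34404316329532949280 * sqrt(6)/12400927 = 6795703253205.08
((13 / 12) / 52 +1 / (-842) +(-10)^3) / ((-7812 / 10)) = 101038015 / 78932448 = 1.28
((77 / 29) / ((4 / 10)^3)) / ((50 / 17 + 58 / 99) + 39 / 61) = 988131375 / 99234056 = 9.96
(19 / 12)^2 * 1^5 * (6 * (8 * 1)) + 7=382 / 3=127.33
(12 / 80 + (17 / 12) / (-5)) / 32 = -1 / 240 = -0.00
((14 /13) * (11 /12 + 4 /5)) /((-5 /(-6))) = 721 /325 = 2.22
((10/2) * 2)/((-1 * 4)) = -5/2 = -2.50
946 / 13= 72.77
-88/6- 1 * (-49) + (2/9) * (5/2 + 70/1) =454/9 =50.44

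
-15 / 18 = -5 / 6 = -0.83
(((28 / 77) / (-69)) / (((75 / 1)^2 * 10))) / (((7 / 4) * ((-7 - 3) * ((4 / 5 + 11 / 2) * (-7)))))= -8 / 65897803125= -0.00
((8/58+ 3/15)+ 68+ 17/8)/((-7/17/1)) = -1389529/8120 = -171.12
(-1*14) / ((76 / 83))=-581 / 38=-15.29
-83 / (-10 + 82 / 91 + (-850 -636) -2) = 7553 / 136236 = 0.06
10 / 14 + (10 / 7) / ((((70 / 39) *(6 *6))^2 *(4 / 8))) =0.71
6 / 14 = 3 / 7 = 0.43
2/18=1/9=0.11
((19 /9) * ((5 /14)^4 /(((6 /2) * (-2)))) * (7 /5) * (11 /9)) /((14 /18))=-26125 /2074464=-0.01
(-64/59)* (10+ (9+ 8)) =-1728/59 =-29.29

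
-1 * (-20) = 20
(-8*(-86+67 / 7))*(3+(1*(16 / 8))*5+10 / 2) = 77040 / 7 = 11005.71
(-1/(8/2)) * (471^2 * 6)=-332761.50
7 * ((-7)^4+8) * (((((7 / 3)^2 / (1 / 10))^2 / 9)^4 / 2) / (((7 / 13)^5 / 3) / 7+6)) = 138716774776342390133506000000 / 8392142628056043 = 16529363349068.19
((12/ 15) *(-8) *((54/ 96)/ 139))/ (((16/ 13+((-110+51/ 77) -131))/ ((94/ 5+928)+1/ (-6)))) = 28427399/ 277242450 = 0.10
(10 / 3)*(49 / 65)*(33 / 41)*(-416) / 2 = -420.68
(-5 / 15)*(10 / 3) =-10 / 9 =-1.11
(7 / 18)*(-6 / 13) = -7 / 39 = -0.18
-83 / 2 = -41.50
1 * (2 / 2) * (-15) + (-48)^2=2289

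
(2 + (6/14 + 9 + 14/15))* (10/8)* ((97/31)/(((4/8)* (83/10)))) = 629530/54033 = 11.65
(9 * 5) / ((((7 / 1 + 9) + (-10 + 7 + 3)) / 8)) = 45 / 2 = 22.50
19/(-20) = -19/20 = -0.95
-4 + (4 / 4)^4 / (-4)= -17 / 4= -4.25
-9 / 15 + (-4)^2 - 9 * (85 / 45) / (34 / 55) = -121 / 10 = -12.10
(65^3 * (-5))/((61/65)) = -1463165.98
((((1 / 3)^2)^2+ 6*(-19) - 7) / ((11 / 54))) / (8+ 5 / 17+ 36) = -333200 / 24849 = -13.41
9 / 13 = 0.69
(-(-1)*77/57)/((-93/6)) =-154/1767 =-0.09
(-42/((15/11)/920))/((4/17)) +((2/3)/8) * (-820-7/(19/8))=-2289435/19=-120496.58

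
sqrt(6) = 2.45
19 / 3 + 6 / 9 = 7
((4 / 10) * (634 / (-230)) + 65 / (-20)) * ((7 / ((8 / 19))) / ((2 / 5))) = -1331463 / 7360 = -180.91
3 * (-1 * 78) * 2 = -468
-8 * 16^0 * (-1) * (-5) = -40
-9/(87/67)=-201/29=-6.93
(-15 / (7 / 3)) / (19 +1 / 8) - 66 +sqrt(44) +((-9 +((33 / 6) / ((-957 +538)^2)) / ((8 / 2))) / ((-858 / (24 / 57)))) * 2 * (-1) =-869061548921 / 13099132893 +2 * sqrt(11) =-59.71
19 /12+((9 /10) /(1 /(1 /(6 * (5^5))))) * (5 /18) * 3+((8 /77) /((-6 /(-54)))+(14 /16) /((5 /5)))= 9798553 /2887500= 3.39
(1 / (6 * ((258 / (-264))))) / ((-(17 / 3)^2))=66 / 12427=0.01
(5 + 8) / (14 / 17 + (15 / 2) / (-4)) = -136 / 11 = -12.36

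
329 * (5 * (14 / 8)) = 11515 / 4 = 2878.75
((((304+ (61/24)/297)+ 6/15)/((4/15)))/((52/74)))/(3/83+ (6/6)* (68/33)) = 33317650591/43003584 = 774.76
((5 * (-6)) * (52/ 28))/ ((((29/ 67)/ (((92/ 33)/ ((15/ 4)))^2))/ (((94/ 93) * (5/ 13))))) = -1705800704/ 61677693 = -27.66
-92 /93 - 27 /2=-2695 /186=-14.49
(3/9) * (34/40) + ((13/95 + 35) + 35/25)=8395/228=36.82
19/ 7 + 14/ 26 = 296/ 91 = 3.25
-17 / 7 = -2.43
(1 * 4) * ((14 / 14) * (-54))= -216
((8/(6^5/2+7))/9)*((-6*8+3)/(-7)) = 8/5453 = 0.00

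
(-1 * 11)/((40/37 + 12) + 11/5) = -185/257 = -0.72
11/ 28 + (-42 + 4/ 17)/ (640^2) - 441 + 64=-1835674097/ 4874240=-376.61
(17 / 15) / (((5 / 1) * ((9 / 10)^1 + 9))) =34 / 1485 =0.02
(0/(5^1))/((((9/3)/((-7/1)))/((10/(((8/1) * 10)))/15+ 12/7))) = 0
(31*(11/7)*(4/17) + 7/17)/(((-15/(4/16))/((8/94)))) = -471/27965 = -0.02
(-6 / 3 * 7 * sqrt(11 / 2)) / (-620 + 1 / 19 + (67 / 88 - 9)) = 11704 * sqrt(22) / 1050327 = 0.05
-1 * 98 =-98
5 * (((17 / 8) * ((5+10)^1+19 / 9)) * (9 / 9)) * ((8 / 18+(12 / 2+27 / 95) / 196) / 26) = 14932511 / 4481568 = 3.33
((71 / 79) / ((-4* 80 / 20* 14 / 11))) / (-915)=781 / 16191840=0.00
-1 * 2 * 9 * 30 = -540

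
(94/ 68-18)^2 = 319225/ 1156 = 276.15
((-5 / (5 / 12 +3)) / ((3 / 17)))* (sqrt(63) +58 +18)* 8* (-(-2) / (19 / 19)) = -413440 / 41 -16320* sqrt(7) / 41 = -11137.04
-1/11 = -0.09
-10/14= -5/7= -0.71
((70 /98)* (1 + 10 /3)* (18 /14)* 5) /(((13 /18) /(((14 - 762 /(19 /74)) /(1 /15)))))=-1136470500 /931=-1220698.71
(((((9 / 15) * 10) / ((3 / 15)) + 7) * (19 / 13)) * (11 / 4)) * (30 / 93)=38665 / 806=47.97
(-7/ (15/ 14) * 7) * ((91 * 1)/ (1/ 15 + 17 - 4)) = -637/ 2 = -318.50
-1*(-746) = 746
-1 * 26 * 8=-208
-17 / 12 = -1.42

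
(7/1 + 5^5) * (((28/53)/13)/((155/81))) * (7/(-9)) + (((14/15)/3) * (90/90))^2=-2233377076/43251975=-51.64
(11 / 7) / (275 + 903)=11 / 8246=0.00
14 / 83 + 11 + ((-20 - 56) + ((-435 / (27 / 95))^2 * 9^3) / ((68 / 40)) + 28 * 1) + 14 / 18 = 12756934060906 / 12699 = 1004562096.30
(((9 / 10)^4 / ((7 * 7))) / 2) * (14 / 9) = 729 / 70000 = 0.01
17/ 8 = 2.12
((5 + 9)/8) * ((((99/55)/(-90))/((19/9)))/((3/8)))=-21/475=-0.04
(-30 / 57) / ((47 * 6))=-5 / 2679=-0.00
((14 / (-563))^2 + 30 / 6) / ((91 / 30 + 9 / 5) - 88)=-9510246 / 158167531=-0.06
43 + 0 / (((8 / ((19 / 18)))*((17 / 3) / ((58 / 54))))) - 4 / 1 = 39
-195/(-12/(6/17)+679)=-13/43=-0.30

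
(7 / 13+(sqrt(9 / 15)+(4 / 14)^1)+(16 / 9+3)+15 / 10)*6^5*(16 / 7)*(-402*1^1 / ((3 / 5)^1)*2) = -107745776640 / 637 - 33343488*sqrt(15) / 7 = -187594042.46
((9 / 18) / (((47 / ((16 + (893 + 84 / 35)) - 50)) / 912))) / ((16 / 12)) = 1472994 / 235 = 6268.06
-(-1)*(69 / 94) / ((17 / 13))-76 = -120551 / 1598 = -75.44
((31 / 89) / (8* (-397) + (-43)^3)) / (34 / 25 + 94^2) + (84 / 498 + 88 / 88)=1.17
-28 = -28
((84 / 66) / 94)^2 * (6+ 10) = 784 / 267289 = 0.00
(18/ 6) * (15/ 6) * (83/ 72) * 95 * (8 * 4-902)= -5716625/ 8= -714578.12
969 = 969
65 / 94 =0.69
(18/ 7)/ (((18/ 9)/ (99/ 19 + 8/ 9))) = 149/ 19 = 7.84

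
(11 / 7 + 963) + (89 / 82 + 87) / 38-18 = 20697177 / 21812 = 948.89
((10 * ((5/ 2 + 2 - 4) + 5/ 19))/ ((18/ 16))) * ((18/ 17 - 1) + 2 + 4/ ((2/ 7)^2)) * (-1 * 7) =-2424.55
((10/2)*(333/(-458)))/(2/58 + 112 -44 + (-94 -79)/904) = -4364964/81458735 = -0.05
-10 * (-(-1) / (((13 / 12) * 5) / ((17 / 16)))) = -51 / 26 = -1.96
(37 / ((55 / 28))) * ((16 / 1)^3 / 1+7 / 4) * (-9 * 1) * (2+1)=-114622263 / 55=-2084041.15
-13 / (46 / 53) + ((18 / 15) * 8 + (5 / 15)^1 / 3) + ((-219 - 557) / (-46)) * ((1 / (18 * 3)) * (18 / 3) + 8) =90779 / 690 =131.56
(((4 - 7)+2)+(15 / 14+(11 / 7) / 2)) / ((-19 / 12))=-72 / 133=-0.54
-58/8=-29/4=-7.25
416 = 416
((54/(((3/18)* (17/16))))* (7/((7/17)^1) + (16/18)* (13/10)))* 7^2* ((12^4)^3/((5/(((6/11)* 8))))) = 9868628715126657122304/4675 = 2110936623556504197.28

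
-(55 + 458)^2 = -263169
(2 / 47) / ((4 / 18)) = 9 / 47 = 0.19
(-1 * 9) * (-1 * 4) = 36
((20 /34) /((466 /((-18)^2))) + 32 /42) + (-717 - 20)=-61207001 /83181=-735.83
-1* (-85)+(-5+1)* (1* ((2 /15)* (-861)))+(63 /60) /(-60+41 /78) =25244619 /46390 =544.18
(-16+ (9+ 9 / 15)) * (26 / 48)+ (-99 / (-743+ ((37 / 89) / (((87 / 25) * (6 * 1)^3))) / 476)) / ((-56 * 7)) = -215329107541256 / 62108075931195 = -3.47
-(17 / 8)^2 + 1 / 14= -1991 / 448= -4.44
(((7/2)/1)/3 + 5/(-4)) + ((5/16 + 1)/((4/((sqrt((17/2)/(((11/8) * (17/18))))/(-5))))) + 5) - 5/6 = 49/12 - 63 * sqrt(22)/1760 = 3.92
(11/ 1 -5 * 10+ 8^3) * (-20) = -9460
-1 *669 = -669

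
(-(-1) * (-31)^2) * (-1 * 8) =-7688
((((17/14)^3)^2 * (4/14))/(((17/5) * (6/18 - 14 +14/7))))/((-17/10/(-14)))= -1252815/6588344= -0.19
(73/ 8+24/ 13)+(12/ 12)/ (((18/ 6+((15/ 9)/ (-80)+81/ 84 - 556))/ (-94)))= 214929967/ 19291064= 11.14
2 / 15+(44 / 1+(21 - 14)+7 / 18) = 4637 / 90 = 51.52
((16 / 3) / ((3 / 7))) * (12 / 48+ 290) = 3612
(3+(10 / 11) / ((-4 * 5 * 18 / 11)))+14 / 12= 149 / 36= 4.14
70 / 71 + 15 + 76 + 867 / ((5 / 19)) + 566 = 1403168 / 355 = 3952.59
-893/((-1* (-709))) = -893/709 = -1.26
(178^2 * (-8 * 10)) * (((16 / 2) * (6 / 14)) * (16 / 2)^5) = -1993384919040 / 7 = -284769274148.57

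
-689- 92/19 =-13183/19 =-693.84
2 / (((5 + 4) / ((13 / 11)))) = 26 / 99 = 0.26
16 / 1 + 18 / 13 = 226 / 13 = 17.38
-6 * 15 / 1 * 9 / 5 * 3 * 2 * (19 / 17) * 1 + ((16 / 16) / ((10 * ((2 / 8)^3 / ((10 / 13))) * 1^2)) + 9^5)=12810833 / 221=57967.57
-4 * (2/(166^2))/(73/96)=-192/502897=-0.00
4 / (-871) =-4 / 871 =-0.00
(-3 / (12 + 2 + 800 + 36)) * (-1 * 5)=3 / 170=0.02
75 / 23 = 3.26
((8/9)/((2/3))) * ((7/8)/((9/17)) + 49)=3647/54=67.54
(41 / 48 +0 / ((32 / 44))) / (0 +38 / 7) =0.16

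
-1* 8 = -8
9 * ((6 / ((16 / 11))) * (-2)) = -297 / 4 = -74.25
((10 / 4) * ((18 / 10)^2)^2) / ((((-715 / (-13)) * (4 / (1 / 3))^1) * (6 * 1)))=729 / 110000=0.01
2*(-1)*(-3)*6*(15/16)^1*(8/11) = 270/11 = 24.55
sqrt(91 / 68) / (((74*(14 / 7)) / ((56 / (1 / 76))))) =532*sqrt(1547) / 629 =33.27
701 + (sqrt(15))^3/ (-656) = 701 - 15* sqrt(15)/ 656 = 700.91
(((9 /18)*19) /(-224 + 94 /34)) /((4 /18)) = -2907 /15044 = -0.19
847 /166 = 5.10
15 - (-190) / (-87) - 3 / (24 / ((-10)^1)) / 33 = 49205 / 3828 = 12.85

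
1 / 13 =0.08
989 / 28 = 35.32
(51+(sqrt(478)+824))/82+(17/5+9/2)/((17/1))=sqrt(478)/82+38807/3485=11.40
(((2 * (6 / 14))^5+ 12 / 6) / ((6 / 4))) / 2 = 41390 / 50421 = 0.82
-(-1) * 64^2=4096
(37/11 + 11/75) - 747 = -613379/825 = -743.49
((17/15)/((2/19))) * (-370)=-11951/3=-3983.67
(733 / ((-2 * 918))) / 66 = -733 / 121176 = -0.01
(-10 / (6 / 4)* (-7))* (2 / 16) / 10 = 7 / 12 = 0.58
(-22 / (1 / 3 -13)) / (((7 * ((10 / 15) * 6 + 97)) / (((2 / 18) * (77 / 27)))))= 121 / 155439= 0.00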